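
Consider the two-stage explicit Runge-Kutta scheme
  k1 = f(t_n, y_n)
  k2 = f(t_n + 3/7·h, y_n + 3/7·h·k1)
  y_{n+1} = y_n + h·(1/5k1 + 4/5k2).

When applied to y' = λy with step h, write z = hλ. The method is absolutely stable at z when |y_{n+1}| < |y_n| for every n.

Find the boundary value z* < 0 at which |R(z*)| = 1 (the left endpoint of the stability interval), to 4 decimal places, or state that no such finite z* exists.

left endpoint -2.9167.

On y'=λy, z=hλ:
  k1=λy_n ⇒ h·k1=z·y_n;  k2=λ(1+3/7z)y_n ⇒ h·k2=z(1+3/7z)y_n
  y_{n+1}/y_n = 1 + 1/5z + 4/5z(1+3/7z) = 1 + z + 12/35z²
  ⇒ R(z) = 1 + z + 12/35z².

Find x<0 with |R(x)|<1.
x=-1.78: |R|=0.3063
R=1: x+12/35x²=0 ⇒ x=−35/12=-2.9167; min R=1−1/(4·12/35)=0.2708>−1
Confirm numerically:
  x=-2.724: |R|=0.82006 <1
  x=-1.880: |R|=0.33179 <1
  x=-1.365: |R|=0.27382 <1
  x=-3.510: |R|=1.71403 >1
  x=-3.386: |R|=1.54486 >1
Interval (-2.9167, 0).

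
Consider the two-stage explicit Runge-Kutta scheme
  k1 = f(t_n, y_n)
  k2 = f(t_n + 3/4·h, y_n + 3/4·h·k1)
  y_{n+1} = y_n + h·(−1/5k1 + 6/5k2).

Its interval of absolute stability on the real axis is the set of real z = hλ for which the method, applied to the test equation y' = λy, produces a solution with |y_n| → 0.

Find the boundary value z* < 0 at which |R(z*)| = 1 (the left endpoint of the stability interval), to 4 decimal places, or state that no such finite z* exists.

z* = -1.1111.

With y'=λy (z=hλ):
  k1=λy_n ⇒ h·k1=z·y_n;  k2=λ(1+3/4z)y_n ⇒ h·k2=z(1+3/4z)y_n
  y_{n+1}/y_n = 1 − 1/5z + 6/5z(1+3/4z) = 1 + z + 9/10z²
  so R(z) = 1 + z + 9/10z².

Find x<0 with |R(x)|<1.
x=-0.62: |R|=0.7260
R=1: x+9/10x²=0 ⇒ x=−10/9=-1.1111; min R=1−1/(4·9/10)=0.7222>−1
Confirm numerically:
  x=-1.030: |R|=0.92481 <1
  x=-0.599: |R|=0.72392 <1
  x=-0.561: |R|=0.72225 <1
  x=-1.496: |R|=1.51821 >1
  x=-1.434: |R|=1.41672 >1
  x=-1.157: |R|=1.04778 >1
So |R|<1 on (-1.1111, 0).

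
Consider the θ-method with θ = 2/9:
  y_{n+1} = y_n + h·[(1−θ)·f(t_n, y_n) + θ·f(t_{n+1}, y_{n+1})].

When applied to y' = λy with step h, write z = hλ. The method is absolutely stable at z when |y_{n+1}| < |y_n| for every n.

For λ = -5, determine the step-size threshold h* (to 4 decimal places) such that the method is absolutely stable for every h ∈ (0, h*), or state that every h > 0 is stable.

(-3.6000,0); λ=-5 ⇒ h* = (18/5)/5 = 0.7200.

With y'=λy (z=hλ):
  y_{n+1} = y_n + z·[7/9·y_n + 2/9·y_{n+1}] ⇒ (1 − 2/9z)y_{n+1} = (1 + 7/9z)y_n
  so R(z) = (1 + 7/9z)/(1 − 2/9z).

Solve |R(x)|<1 on ℝ⁻.
x=-1.69: |R|=0.2286
R=−1: 1+7/9x = −1+2/9x ⇒ -5/9x=2 ⇒ x=2/(-5/9)=-3.6000
Confirm numerically:
  x=-2.968: |R|=0.78843 <1
  x=-2.784: |R|=0.71993 <1
  x=-1.937: |R|=0.35412 <1
  x=-4.187: |R|=1.16893 >1
  x=-3.747: |R|=1.04456 >1
Interval (-3.6000, 0).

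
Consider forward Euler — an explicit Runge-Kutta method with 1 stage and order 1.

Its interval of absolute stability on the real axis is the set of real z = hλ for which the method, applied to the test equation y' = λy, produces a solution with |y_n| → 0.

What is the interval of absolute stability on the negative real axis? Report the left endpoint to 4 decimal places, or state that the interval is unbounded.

Set f=λy, z=hλ:
  order 1, 1-stage ⇒ R(z)=1+z
  (e.g. R(-0.36)=0.64000, |R|=0.64000)

Solve |R(x)|<1 on ℝ⁻.
x=-0.36: |R|=0.6400
|R(-1.17)|=0.1700 |R(-1.02)|=0.0200 |R(-0.75)|=0.2500
Bisect:
  x_lo=-2.7526 |R|=1.7526  x_hi=-0.0623 |R|=0.9377
  mid=-1.40748 |R|=0.40748 →hi
  mid=-2.08006 |R|=1.08006 →lo
  mid=-1.74377 |R|=0.74377 →hi
  mid=-1.91191 |R|=0.91191 →hi
  mid=-1.99598 |R|=0.99598 →hi
  mid=-2.03802 |R|=1.03802 →lo
  mid=-2.01700 |R|=1.01700 →lo
  mid=-2.00649 |R|=1.00649 →lo
  ...
  [-2.00009,-1.99992] ⇒ x*=-2.0000
Stable set (-2.0000, 0).

(-2.0000, 0).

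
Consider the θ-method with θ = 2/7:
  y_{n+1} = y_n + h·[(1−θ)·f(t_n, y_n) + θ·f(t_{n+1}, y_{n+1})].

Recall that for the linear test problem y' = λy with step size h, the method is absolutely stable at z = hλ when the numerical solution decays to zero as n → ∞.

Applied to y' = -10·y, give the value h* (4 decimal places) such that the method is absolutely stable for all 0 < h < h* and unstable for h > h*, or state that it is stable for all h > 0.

On y'=λy, z=hλ:
  y_{n+1} = y_n + z·[5/7·y_n + 2/7·y_{n+1}] ⇒ (1 − 2/7z)y_{n+1} = (1 + 5/7z)y_n
  ⇒ R(z) = (1 + 5/7z)/(1 − 2/7z).

Solve |R(x)|<1 on ℝ⁻.
x=-0.34: |R|=0.6901
R=−1: 1+5/7x = −1+2/7x ⇒ -3/7x=2 ⇒ x=2/(-3/7)=-4.6667
Confirm numerically:
  x=-4.347: |R|=0.93889 <1
  x=-4.165: |R|=0.90183 <1
  x=-2.880: |R|=0.57994 <1
  x=-5.171: |R|=1.08724 >1
  x=-4.859: |R|=1.03451 >1
Stable set (-4.6667, 0).

(-4.6667,0); λ=-10 ⇒ h* = (14/3)/10 = 0.4667.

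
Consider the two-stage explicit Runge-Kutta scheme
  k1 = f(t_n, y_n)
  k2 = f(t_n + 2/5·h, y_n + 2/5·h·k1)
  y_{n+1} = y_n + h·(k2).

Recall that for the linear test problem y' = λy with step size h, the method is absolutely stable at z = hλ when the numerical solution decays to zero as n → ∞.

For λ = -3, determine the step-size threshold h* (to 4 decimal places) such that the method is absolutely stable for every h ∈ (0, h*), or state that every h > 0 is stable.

Test eqn y'=λy, z=hλ:
  k1=λy_n ⇒ h·k1=z·y_n;  k2=λ(1+2/5z)y_n ⇒ h·k2=z(1+2/5z)y_n
  y_{n+1}/y_n = 1 + z(1+2/5z) = 1 + z + 2/5z²
  R(z) = 1 + z + 2/5z².

Find x<0 with |R(x)|<1.
x=-0.4: |R|=0.6640
R=1: x+2/5x²=0 ⇒ x=−5/2=-2.5000; min R=1−1/(4·2/5)=0.3750>−1
Confirm numerically:
  x=-1.707: |R|=0.45854 <1
  x=-1.182: |R|=0.37685 <1
  x=-1.164: |R|=0.37796 <1
  x=-2.942: |R|=1.52015 >1
  x=-2.931: |R|=1.50530 >1
  x=-2.655: |R|=1.16461 >1
Interval (-2.5000, 0).

(-2.5000,0); λ=-3 ⇒ h* = (5/2)/3 = 0.8333.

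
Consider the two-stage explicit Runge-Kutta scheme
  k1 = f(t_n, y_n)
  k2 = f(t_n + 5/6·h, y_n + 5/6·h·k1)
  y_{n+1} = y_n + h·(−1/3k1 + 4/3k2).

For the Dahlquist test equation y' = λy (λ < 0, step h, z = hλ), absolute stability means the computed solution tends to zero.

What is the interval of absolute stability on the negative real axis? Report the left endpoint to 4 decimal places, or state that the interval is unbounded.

(-0.9000, 0).

With y'=λy (z=hλ):
  k1=λy_n ⇒ h·k1=z·y_n;  k2=λ(1+5/6z)y_n ⇒ h·k2=z(1+5/6z)y_n
  y_{n+1}/y_n = 1 − 1/3z + 4/3z(1+5/6z) = 1 + z + 10/9z²
  R(z) = 1 + z + 10/9z².

Find x<0 with |R(x)|<1.
x=-0.96: |R|=1.0640
R=1: x+10/9x²=0 ⇒ x=−9/10=-0.9000; min R=1−1/(4·10/9)=0.7750>−1
Confirm numerically:
  x=-0.740: |R|=0.86844 <1
  x=-0.500: |R|=0.77778 <1
  x=-0.418: |R|=0.77614 <1
  x=-1.077: |R|=1.21181 >1
  x=-1.042: |R|=1.16440 >1
  x=-1.029: |R|=1.14749 >1
Stable set (-0.9000, 0).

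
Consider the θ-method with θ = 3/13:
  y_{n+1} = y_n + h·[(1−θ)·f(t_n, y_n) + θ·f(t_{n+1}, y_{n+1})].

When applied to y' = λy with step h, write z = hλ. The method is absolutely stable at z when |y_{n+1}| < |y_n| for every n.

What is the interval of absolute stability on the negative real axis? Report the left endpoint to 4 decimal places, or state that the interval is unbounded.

With y'=λy (z=hλ):
  y_{n+1} = y_n + z·[10/13·y_n + 3/13·y_{n+1}] ⇒ (1 − 3/13z)y_{n+1} = (1 + 10/13z)y_n
  so R(z) = (1 + 10/13z)/(1 − 3/13z).

Solve |R(x)|<1 on ℝ⁻.
x=-1.74: |R|=0.2415
R=−1: 1+10/13x = −1+3/13x ⇒ -7/13x=2 ⇒ x=2/(-7/13)=-3.7143
Confirm numerically:
  x=-3.489: |R|=0.93280 <1
  x=-2.726: |R|=0.67334 <1
  x=-1.884: |R|=0.31310 <1
  x=-4.096: |R|=1.10566 >1
  x=-3.911: |R|=1.05567 >1
Interval (-3.7143, 0).

(-3.7143, 0).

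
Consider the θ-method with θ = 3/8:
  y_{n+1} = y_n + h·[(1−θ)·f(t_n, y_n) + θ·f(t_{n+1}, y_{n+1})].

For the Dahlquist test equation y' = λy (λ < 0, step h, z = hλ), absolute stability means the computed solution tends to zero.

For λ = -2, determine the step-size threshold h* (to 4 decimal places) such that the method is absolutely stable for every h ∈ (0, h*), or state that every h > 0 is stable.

Test eqn y'=λy, z=hλ:
  y_{n+1} = y_n + z·[5/8·y_n + 3/8·y_{n+1}] ⇒ (1 − 3/8z)y_{n+1} = (1 + 5/8z)y_n
  so R(z) = (1 + 5/8z)/(1 − 3/8z).

Need |R(x)|<1, x<0.
x=-0.31: |R|=0.7223
R=−1: 1+5/8x = −1+3/8x ⇒ -1/4x=2 ⇒ x=2/(-1/4)=-8.0000
Confirm numerically:
  x=-5.894: |R|=0.83599 <1
  x=-5.231: |R|=0.76626 <1
  x=-3.535: |R|=0.52002 <1
  x=-8.184: |R|=1.01130 >1
  x=-8.177: |R|=1.01088 >1
So |R|<1 on (-8.0000, 0).

(-8.0000,0); λ=-2 ⇒ h* = (8)/2 = 4.0000.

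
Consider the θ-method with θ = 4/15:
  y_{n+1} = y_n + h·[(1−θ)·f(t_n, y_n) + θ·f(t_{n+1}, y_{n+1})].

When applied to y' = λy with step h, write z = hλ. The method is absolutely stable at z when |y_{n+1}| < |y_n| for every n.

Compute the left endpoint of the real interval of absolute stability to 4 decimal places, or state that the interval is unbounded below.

With y'=λy (z=hλ):
  y_{n+1} = y_n + z·[11/15·y_n + 4/15·y_{n+1}] ⇒ (1 − 4/15z)y_{n+1} = (1 + 11/15z)y_n
  ⇒ R(z) = (1 + 11/15z)/(1 − 4/15z).

Need |R(x)|<1, x<0.
x=-1.21: |R|=0.0852
R=−1: 1+11/15x = −1+4/15x ⇒ -7/15x=2 ⇒ x=2/(-7/15)=-4.2857
Confirm numerically:
  x=-4.162: |R|=0.97264 <1
  x=-3.328: |R|=0.76321 <1
  x=-2.353: |R|=0.44581 <1
  x=-1.741: |R|=0.18899 <1
  x=-4.840: |R|=1.11292 >1
  x=-4.806: |R|=1.10642 >1
So |R|<1 on (-4.2857, 0).

left endpoint -4.2857.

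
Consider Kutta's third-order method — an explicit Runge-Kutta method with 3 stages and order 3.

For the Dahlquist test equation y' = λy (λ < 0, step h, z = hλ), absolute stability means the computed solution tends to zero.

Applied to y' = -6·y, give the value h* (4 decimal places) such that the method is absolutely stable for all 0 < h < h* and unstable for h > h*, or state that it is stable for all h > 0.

(-2.5127,0); λ=-6 ⇒ h* = 0.4188.

Test eqn y'=λy, z=hλ:
  order 3, 3-stage ⇒ R(z)=1+z+z^2/2+z^3/6
  (e.g. R(-1.79)=-0.14384, |R|=0.14384)

Find x<0 with |R(x)|<1.
x=-1.79: |R|=0.1438
|R(-2.91)|=1.7830 |R(-2.65)|=1.2404 |R(-0.66)|=0.5099
Bisect:
  x_lo=-2.8371 |R|=1.6185  x_hi=-0.1602 |R|=0.8519
  mid=-1.49866 |R|=0.06334 →hi
  mid=-2.16787 |R|=0.51608 →hi
  mid=-2.50247 |R|=0.98319 →hi
  mid=-2.66978 |R|=1.27749 →lo
  mid=-2.58612 |R|=1.12479 →lo
  mid=-2.54430 |R|=1.05264 →lo
  mid=-2.52339 |R|=1.01758 →lo
  ...
  [-2.51277,-2.51260] ⇒ x*=-2.5127
So |R|<1 on (-2.5127, 0).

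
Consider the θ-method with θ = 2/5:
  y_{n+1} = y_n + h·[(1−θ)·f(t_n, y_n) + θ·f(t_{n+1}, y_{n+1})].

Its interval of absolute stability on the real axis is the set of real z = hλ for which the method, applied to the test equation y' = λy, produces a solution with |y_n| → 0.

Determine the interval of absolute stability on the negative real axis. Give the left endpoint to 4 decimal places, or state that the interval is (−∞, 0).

(-10.0000, 0).

With y'=λy (z=hλ):
  y_{n+1} = y_n + z·[3/5·y_n + 2/5·y_{n+1}] ⇒ (1 − 2/5z)y_{n+1} = (1 + 3/5z)y_n
  so R(z) = (1 + 3/5z)/(1 − 2/5z).

Need |R(x)|<1, x<0.
x=-0.54: |R|=0.5559
R=−1: 1+3/5x = −1+2/5x ⇒ -1/5x=2 ⇒ x=2/(-1/5)=-10.0000
Confirm numerically:
  x=-9.542: |R|=0.98098 <1
  x=-6.371: |R|=0.79546 <1
  x=-4.085: |R|=0.55087 <1
  x=-10.463: |R|=1.01786 >1
  x=-10.389: |R|=1.01509 >1
  x=-10.269: |R|=1.01053 >1
Interval (-10.0000, 0).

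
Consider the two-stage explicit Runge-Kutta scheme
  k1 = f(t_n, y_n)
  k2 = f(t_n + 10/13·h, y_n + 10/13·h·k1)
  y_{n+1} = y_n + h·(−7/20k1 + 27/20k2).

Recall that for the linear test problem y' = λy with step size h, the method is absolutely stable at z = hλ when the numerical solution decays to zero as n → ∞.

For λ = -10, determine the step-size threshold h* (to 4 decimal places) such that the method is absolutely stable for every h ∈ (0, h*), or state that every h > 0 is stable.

(-0.9630,0); λ=-10 ⇒ h* = (26/27)/10 = 0.0963.

On y'=λy, z=hλ:
  k1=λy_n ⇒ h·k1=z·y_n;  k2=λ(1+10/13z)y_n ⇒ h·k2=z(1+10/13z)y_n
  y_{n+1}/y_n = 1 − 7/20z + 27/20z(1+10/13z) = 1 + z + 27/26z²
  Hence R(z) = 1 + z + 27/26z².

Solve |R(x)|<1 on ℝ⁻.
x=-1.08: |R|=1.1313
R=1: x+27/26x²=0 ⇒ x=−26/27=-0.9630; min R=1−1/(4·27/26)=0.7593>−1
Confirm numerically:
  x=-0.698: |R|=0.80794 <1
  x=-0.633: |R|=0.78310 <1
  x=-0.494: |R|=0.75942 <1
  x=-1.287: |R|=1.43308 >1
  x=-1.178: |R|=1.26306 >1
  x=-1.014: |R|=1.05374 >1
Stable set (-0.9630, 0).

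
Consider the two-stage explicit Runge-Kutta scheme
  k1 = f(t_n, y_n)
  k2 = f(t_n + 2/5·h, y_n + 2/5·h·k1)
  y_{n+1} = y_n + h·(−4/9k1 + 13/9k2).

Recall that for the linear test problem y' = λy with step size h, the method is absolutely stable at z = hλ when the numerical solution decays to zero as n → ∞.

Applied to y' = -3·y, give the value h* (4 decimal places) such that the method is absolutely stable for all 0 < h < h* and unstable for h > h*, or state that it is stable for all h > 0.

Set f=λy, z=hλ:
  k1=λy_n ⇒ h·k1=z·y_n;  k2=λ(1+2/5z)y_n ⇒ h·k2=z(1+2/5z)y_n
  y_{n+1}/y_n = 1 − 4/9z + 13/9z(1+2/5z) = 1 + z + 26/45z²
  Hence R(z) = 1 + z + 26/45z².

Boundary: |R(x)|=1, x<0.
x=-1.65: |R|=0.9230
R=1: x+26/45x²=0 ⇒ x=−45/26=-1.7308; min R=1−1/(4·26/45)=0.5673>−1
Confirm numerically:
  x=-1.378: |R|=0.71913 <1
  x=-1.216: |R|=0.63833 <1
  x=-0.865: |R|=0.56731 <1
  x=-2.176: |R|=1.55976 >1
  x=-1.947: |R|=1.24325 >1
Interval (-1.7308, 0).

(-1.7308,0); λ=-3 ⇒ h* = (45/26)/3 = 0.5769.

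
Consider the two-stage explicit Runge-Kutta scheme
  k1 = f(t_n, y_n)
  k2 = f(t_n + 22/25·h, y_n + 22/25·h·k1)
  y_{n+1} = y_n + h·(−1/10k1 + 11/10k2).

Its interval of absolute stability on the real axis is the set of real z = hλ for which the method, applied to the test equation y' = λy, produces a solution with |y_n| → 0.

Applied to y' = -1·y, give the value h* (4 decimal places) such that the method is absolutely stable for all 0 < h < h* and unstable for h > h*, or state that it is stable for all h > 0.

(-1.0331,0); λ=-1 ⇒ h* = (125/121)/1 = 1.0331.

On y'=λy, z=hλ:
  k1=λy_n ⇒ h·k1=z·y_n;  k2=λ(1+22/25z)y_n ⇒ h·k2=z(1+22/25z)y_n
  y_{n+1}/y_n = 1 − 1/10z + 11/10z(1+22/25z) = 1 + z + 121/125z²
  so R(z) = 1 + z + 121/125z².

Boundary: |R(x)|=1, x<0.
x=-0.68: |R|=0.7676
R=1: x+121/125x²=0 ⇒ x=−125/121=-1.0331; min R=1−1/(4·121/125)=0.7417>−1
Confirm numerically:
  x=-0.731: |R|=0.78626 <1
  x=-0.491: |R|=0.74237 <1
  x=-0.431: |R|=0.74882 <1
  x=-1.558: |R|=1.79169 >1
  x=-1.466: |R|=1.61438 >1
  x=-1.084: |R|=1.05345 >1
So |R|<1 on (-1.0331, 0).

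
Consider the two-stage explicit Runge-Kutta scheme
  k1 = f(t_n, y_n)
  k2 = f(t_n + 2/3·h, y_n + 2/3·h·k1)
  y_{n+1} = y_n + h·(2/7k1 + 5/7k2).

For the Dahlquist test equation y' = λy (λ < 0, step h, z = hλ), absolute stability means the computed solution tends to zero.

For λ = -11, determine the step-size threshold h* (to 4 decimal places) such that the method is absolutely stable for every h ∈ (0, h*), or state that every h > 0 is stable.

On y'=λy, z=hλ:
  k1=λy_n ⇒ h·k1=z·y_n;  k2=λ(1+2/3z)y_n ⇒ h·k2=z(1+2/3z)y_n
  y_{n+1}/y_n = 1 + 2/7z + 5/7z(1+2/3z) = 1 + z + 10/21z²
  so R(z) = 1 + z + 10/21z².

Need |R(x)|<1, x<0.
x=-1.05: |R|=0.4750
R=1: x+10/21x²=0 ⇒ x=−21/10=-2.1000; min R=1−1/(4·10/21)=0.4750>−1
Confirm numerically:
  x=-1.610: |R|=0.62433 <1
  x=-1.418: |R|=0.53949 <1
  x=-1.313: |R|=0.50794 <1
  x=-1.178: |R|=0.48280 <1
  x=-2.523: |R|=1.50820 >1
  x=-2.465: |R|=1.42844 >1
  x=-2.183: |R|=1.08628 >1
Stable set (-2.1000, 0).

(-2.1000,0); λ=-11 ⇒ h* = (21/10)/11 = 0.1909.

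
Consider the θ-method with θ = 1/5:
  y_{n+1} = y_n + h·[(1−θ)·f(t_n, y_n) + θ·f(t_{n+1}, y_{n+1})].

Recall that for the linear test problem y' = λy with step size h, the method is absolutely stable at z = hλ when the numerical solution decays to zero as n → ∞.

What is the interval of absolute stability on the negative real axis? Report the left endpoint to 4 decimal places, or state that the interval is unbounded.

(-3.3333, 0).

Test eqn y'=λy, z=hλ:
  y_{n+1} = y_n + z·[4/5·y_n + 1/5·y_{n+1}] ⇒ (1 − 1/5z)y_{n+1} = (1 + 4/5z)y_n
  ⇒ R(z) = (1 + 4/5z)/(1 − 1/5z).

Solve |R(x)|<1 on ℝ⁻.
x=-1.73: |R|=0.2853
R=−1: 1+4/5x = −1+1/5x ⇒ -3/5x=2 ⇒ x=2/(-3/5)=-3.3333
Confirm numerically:
  x=-3.144: |R|=0.93026 <1
  x=-2.940: |R|=0.85139 <1
  x=-2.626: |R|=0.72174 <1
  x=-1.524: |R|=0.16800 <1
  x=-3.925: |R|=1.19888 >1
  x=-3.705: |R|=1.12809 >1
So |R|<1 on (-3.3333, 0).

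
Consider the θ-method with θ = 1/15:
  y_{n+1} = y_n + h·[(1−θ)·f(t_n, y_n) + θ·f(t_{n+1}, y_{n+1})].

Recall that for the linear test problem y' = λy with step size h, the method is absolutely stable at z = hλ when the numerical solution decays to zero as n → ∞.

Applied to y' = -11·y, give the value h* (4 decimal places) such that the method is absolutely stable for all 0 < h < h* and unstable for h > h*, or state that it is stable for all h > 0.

(-2.3077,0); λ=-11 ⇒ h* = (30/13)/11 = 0.2098.

On y'=λy, z=hλ:
  y_{n+1} = y_n + z·[14/15·y_n + 1/15·y_{n+1}] ⇒ (1 − 1/15z)y_{n+1} = (1 + 14/15z)y_n
  R(z) = (1 + 14/15z)/(1 − 1/15z).

Need |R(x)|<1, x<0.
x=-1.6: |R|=0.4458
R=−1: 1+14/15x = −1+1/15x ⇒ -13/15x=2 ⇒ x=2/(-13/15)=-2.3077
Confirm numerically:
  x=-2.152: |R|=0.88200 <1
  x=-1.602: |R|=0.44742 <1
  x=-1.432: |R|=0.30721 <1
  x=-1.049: |R|=0.01957 <1
  x=-2.899: |R|=1.42947 >1
  x=-2.764: |R|=1.33393 >1
  x=-2.526: |R|=1.16193 >1
So |R|<1 on (-2.3077, 0).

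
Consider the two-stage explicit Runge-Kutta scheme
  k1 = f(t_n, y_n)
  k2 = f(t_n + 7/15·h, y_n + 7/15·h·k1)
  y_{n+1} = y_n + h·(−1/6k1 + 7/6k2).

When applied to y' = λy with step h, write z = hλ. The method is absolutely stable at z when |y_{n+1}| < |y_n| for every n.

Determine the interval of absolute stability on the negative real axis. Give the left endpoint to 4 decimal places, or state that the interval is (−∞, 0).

Set f=λy, z=hλ:
  k1=λy_n ⇒ h·k1=z·y_n;  k2=λ(1+7/15z)y_n ⇒ h·k2=z(1+7/15z)y_n
  y_{n+1}/y_n = 1 − 1/6z + 7/6z(1+7/15z) = 1 + z + 49/90z²
  ⇒ R(z) = 1 + z + 49/90z².

Boundary: |R(x)|=1, x<0.
x=-1.6: |R|=0.7938
R=1: x+49/90x²=0 ⇒ x=−90/49=-1.8367; min R=1−1/(4·49/90)=0.5408>−1
Confirm numerically:
  x=-1.651: |R|=0.83305 <1
  x=-1.578: |R|=0.77771 <1
  x=-1.119: |R|=0.56273 <1
  x=-0.835: |R|=0.54460 <1
  x=-2.220: |R|=1.46324 >1
  x=-2.077: |R|=1.27169 >1
Interval (-1.8367, 0).

z∈(-1.8367,0).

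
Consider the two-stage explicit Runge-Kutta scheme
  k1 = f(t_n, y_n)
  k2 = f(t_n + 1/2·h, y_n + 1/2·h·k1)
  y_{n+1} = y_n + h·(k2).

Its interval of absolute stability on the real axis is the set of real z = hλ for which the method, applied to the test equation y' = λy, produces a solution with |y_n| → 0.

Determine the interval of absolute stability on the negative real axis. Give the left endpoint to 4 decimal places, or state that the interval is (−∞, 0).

With y'=λy (z=hλ):
  k1=λy_n ⇒ h·k1=z·y_n;  k2=λ(1+1/2z)y_n ⇒ h·k2=z(1+1/2z)y_n
  y_{n+1}/y_n = 1 + z(1+1/2z) = 1 + z + 1/2z²
  so R(z) = 1 + z + 1/2z².

Boundary: |R(x)|=1, x<0.
x=-0.52: |R|=0.6152
R=1: x+1/2x²=0 ⇒ x=−2=-2.0000; min R=1−1/(4·1/2)=0.5000>−1
Confirm numerically:
  x=-1.844: |R|=0.85617 <1
  x=-1.444: |R|=0.59857 <1
  x=-1.201: |R|=0.52020 <1
  x=-0.800: |R|=0.52000 <1
  x=-2.270: |R|=1.30645 >1
  x=-2.264: |R|=1.29885 >1
  x=-2.083: |R|=1.08644 >1
Stable set (-2.0000, 0).

(-2.0000, 0).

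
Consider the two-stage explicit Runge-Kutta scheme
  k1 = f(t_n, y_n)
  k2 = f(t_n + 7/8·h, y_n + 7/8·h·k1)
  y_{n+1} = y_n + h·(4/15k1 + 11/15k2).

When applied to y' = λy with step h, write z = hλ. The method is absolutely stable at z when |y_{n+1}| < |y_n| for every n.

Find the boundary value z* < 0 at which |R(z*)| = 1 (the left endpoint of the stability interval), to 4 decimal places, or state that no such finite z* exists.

With y'=λy (z=hλ):
  k1=λy_n ⇒ h·k1=z·y_n;  k2=λ(1+7/8z)y_n ⇒ h·k2=z(1+7/8z)y_n
  y_{n+1}/y_n = 1 + 4/15z + 11/15z(1+7/8z) = 1 + z + 77/120z²
  so R(z) = 1 + z + 77/120z².

Solve |R(x)|<1 on ℝ⁻.
x=-1.21: |R|=0.7295
R=1: x+77/120x²=0 ⇒ x=−120/77=-1.5584; min R=1−1/(4·77/120)=0.6104>−1
Confirm numerically:
  x=-1.377: |R|=0.83968 <1
  x=-1.210: |R|=0.72946 <1
  x=-1.103: |R|=0.67766 <1
  x=-1.968: |R|=1.51719 >1
  x=-1.720: |R|=1.17831 >1
Interval (-1.5584, 0).

left endpoint -1.5584.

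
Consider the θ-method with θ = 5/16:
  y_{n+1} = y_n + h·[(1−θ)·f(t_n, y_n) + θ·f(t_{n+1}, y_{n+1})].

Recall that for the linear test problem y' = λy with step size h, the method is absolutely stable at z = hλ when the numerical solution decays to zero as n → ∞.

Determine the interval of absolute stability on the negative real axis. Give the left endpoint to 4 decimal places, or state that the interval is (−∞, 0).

(-5.3333, 0).

Set f=λy, z=hλ:
  y_{n+1} = y_n + z·[11/16·y_n + 5/16·y_{n+1}] ⇒ (1 − 5/16z)y_{n+1} = (1 + 11/16z)y_n
  ⇒ R(z) = (1 + 11/16z)/(1 − 5/16z).

Find x<0 with |R(x)|<1.
x=-1.45: |R|=0.0022
R=−1: 1+11/16x = −1+5/16x ⇒ -3/8x=2 ⇒ x=2/(-3/8)=-5.3333
Confirm numerically:
  x=-4.975: |R|=0.94740 <1
  x=-4.279: |R|=0.83083 <1
  x=-3.414: |R|=0.65177 <1
  x=-2.495: |R|=0.40193 <1
  x=-5.809: |R|=1.06336 >1
  x=-5.661: |R|=1.04437 >1
Interval (-5.3333, 0).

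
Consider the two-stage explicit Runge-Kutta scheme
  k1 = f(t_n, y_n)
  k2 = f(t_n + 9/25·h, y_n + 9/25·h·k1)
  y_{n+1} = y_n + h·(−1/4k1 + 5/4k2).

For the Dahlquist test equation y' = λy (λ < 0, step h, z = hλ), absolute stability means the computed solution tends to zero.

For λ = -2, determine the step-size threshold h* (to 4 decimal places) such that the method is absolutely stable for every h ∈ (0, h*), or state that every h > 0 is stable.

(-2.2222,0); λ=-2 ⇒ h* = (20/9)/2 = 1.1111.

On y'=λy, z=hλ:
  k1=λy_n ⇒ h·k1=z·y_n;  k2=λ(1+9/25z)y_n ⇒ h·k2=z(1+9/25z)y_n
  y_{n+1}/y_n = 1 − 1/4z + 5/4z(1+9/25z) = 1 + z + 9/20z²
  ⇒ R(z) = 1 + z + 9/20z².

Solve |R(x)|<1 on ℝ⁻.
x=-0.45: |R|=0.6411
R=1: x+9/20x²=0 ⇒ x=−20/9=-2.2222; min R=1−1/(4·9/20)=0.4444>−1
Confirm numerically:
  x=-1.503: |R|=0.51355 <1
  x=-1.501: |R|=0.51285 <1
  x=-1.338: |R|=0.46761 <1
  x=-2.430: |R|=1.22721 >1
  x=-2.265: |R|=1.04360 >1
So |R|<1 on (-2.2222, 0).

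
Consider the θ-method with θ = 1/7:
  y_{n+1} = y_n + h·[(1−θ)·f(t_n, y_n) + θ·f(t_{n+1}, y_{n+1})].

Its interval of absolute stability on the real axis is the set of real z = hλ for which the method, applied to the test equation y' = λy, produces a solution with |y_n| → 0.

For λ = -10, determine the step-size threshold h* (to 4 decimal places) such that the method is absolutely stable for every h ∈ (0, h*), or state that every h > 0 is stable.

Set f=λy, z=hλ:
  y_{n+1} = y_n + z·[6/7·y_n + 1/7·y_{n+1}] ⇒ (1 − 1/7z)y_{n+1} = (1 + 6/7z)y_n
  Hence R(z) = (1 + 6/7z)/(1 − 1/7z).

Find x<0 with |R(x)|<1.
x=-1.29: |R|=0.0893
R=−1: 1+6/7x = −1+1/7x ⇒ -5/7x=2 ⇒ x=2/(-5/7)=-2.8000
Confirm numerically:
  x=-2.155: |R|=0.64773 <1
  x=-2.141: |R|=0.63954 <1
  x=-1.790: |R|=0.42548 <1
  x=-1.433: |R|=0.18949 <1
  x=-3.089: |R|=1.14323 >1
  x=-2.917: |R|=1.05899 >1
  x=-2.850: |R|=1.02538 >1
Interval (-2.8000, 0).

(-2.8000,0); λ=-10 ⇒ h* = (14/5)/10 = 0.2800.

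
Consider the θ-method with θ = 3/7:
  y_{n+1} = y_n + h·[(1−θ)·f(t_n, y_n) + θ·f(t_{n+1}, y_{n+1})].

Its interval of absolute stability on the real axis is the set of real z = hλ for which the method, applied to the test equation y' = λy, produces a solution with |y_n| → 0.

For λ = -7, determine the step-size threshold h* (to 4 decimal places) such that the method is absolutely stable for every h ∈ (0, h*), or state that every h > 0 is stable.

(-14.0000,0); λ=-7 ⇒ h* = (14)/7 = 2.0000.

With y'=λy (z=hλ):
  y_{n+1} = y_n + z·[4/7·y_n + 3/7·y_{n+1}] ⇒ (1 − 3/7z)y_{n+1} = (1 + 4/7z)y_n
  R(z) = (1 + 4/7z)/(1 − 3/7z).

Solve |R(x)|<1 on ℝ⁻.
x=-1.07: |R|=0.2664
R=−1: 1+4/7x = −1+3/7x ⇒ -1/7x=2 ⇒ x=2/(-1/7)=-14.0000
Confirm numerically:
  x=-12.070: |R|=0.95533 <1
  x=-10.676: |R|=0.91483 <1
  x=-6.187: |R|=0.69434 <1
  x=-14.289: |R|=1.00580 >1
  x=-14.222: |R|=1.00447 >1
  x=-14.113: |R|=1.00229 >1
Stable set (-14.0000, 0).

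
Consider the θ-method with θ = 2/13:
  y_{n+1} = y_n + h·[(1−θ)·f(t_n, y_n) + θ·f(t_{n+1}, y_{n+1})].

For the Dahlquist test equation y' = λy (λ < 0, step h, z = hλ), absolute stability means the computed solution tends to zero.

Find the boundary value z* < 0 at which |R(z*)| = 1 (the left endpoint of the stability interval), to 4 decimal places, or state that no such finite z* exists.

On y'=λy, z=hλ:
  y_{n+1} = y_n + z·[11/13·y_n + 2/13·y_{n+1}] ⇒ (1 − 2/13z)y_{n+1} = (1 + 11/13z)y_n
  ⇒ R(z) = (1 + 11/13z)/(1 − 2/13z).

Need |R(x)|<1, x<0.
x=-1.7: |R|=0.3476
R=−1: 1+11/13x = −1+2/13x ⇒ -9/13x=2 ⇒ x=2/(-9/13)=-2.8889
Confirm numerically:
  x=-2.458: |R|=0.78355 <1
  x=-2.334: |R|=0.71734 <1
  x=-1.835: |R|=0.43101 <1
  x=-3.450: |R|=1.25377 >1
  x=-3.257: |R|=1.16978 >1
Stable set (-2.8889, 0).

left endpoint -2.8889.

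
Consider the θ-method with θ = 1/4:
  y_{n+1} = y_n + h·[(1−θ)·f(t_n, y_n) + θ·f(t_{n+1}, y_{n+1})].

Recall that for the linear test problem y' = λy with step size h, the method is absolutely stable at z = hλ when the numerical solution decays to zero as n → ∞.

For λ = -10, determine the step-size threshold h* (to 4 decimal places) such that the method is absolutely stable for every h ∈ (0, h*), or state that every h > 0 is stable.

Test eqn y'=λy, z=hλ:
  y_{n+1} = y_n + z·[3/4·y_n + 1/4·y_{n+1}] ⇒ (1 − 1/4z)y_{n+1} = (1 + 3/4z)y_n
  ⇒ R(z) = (1 + 3/4z)/(1 − 1/4z).

Find x<0 with |R(x)|<1.
x=-1.27: |R|=0.0361
R=−1: 1+3/4x = −1+1/4x ⇒ -1/2x=2 ⇒ x=2/(-1/2)=-4.0000
Confirm numerically:
  x=-3.907: |R|=0.97648 <1
  x=-2.182: |R|=0.41184 <1
  x=-2.168: |R|=0.40597 <1
  x=-4.421: |R|=1.09999 >1
  x=-4.389: |R|=1.09274 >1
  x=-4.378: |R|=1.09024 >1
Stable set (-4.0000, 0).

(-4.0000,0); λ=-10 ⇒ h* = (4)/10 = 0.4000.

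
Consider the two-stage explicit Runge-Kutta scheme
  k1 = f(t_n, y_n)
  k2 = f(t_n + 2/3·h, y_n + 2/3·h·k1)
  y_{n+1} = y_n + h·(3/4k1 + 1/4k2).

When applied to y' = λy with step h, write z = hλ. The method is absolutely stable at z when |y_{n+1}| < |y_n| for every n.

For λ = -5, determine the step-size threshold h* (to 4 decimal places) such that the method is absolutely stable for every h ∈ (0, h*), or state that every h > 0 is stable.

On y'=λy, z=hλ:
  k1=λy_n ⇒ h·k1=z·y_n;  k2=λ(1+2/3z)y_n ⇒ h·k2=z(1+2/3z)y_n
  y_{n+1}/y_n = 1 + 3/4z + 1/4z(1+2/3z) = 1 + z + 1/6z²
  R(z) = 1 + z + 1/6z².

Need |R(x)|<1, x<0.
x=-1.53: |R|=0.1399
R=1: x+1/6x²=0 ⇒ x=−6=-6.0000; min R=1−1/(4·1/6)=-0.5000>−1
Confirm numerically:
  x=-4.377: |R|=0.18398 <1
  x=-4.367: |R|=0.18855 <1
  x=-3.185: |R|=0.49430 <1
  x=-6.193: |R|=1.19921 >1
  x=-6.091: |R|=1.09238 >1
  x=-6.032: |R|=1.03217 >1
Stable set (-6.0000, 0).

(-6.0000,0); λ=-5 ⇒ h* = (6)/5 = 1.2000.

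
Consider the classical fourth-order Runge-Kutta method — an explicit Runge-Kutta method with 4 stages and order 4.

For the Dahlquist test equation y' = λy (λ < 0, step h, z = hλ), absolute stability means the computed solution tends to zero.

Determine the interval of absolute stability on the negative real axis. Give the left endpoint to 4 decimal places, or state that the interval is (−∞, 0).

Set f=λy, z=hλ:
  order 4, 4-stage ⇒ R(z)=1+z+z^2/2+z^3/6+z^4/24
  (e.g. R(-1.45)=0.27733, |R|=0.27733)

Need |R(x)|<1, x<0.
x=-1.45: |R|=0.2773
|R(-2.96)|=1.2970 |R(-2.65)|=0.8145 |R(-2.45)|=0.6015
Bisect:
  x_lo=-3.5631 |R|=2.9614  x_hi=-0.1442 |R|=0.8657
  mid=-1.85366 |R|=0.29476 →hi
  mid=-2.70840 |R|=0.89012 →hi
  mid=-3.13577 |R|=1.67043 →lo
  mid=-2.92208 |R|=1.22660 →lo
  mid=-2.81524 |R|=1.04610 →lo
  mid=-2.76182 |R|=0.96518 →hi
  mid=-2.78853 |R|=1.00489 →lo
  mid=-2.77518 |R|=0.98485 →hi
  ...
  [-2.78540,-2.78519] ⇒ x*=-2.7853
Interval (-2.7853, 0).

z∈(-2.7853,0).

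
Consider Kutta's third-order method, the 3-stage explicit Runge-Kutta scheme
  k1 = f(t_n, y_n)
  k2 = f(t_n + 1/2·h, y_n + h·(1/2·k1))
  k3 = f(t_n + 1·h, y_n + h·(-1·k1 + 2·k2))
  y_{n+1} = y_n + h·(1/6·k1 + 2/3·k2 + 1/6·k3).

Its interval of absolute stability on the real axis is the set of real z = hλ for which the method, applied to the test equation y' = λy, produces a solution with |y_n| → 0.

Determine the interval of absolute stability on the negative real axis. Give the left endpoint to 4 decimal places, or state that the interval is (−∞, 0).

Set f=λy, z=hλ:
  order 3, 3-stage ⇒ R(z)=1+z+z^2/2+z^3/6
  (e.g. R(-0.8)=0.43467, |R|=0.43467)

Boundary: |R(x)|=1, x<0.
x=-0.8: |R|=0.4347
|R(-2.39)|=0.8093 |R(-1.46)|=0.0871 |R(-0.75)|=0.4609
Bisect:
  x_lo=-3.4016 |R|=3.1760  x_hi=-0.3850 |R|=0.6796
  mid=-1.89331 |R|=0.23213 →hi
  mid=-2.64745 |R|=1.23561 →lo
  mid=-2.27038 |R|=0.64356 →hi
  mid=-2.45891 |R|=0.91366 →hi
  mid=-2.55318 |R|=1.06773 →lo
  mid=-2.50605 |R|=0.98902 →hi
  mid=-2.52961 |R|=1.02795 →lo
  ...
  [-2.51286,-2.51268] ⇒ x*=-2.5127
Interval (-2.5127, 0).

(-2.5127, 0).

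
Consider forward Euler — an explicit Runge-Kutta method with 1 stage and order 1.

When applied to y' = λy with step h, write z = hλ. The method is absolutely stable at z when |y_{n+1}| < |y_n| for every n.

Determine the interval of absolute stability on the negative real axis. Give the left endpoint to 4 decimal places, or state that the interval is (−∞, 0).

With y'=λy (z=hλ):
  order 1, 1-stage ⇒ R(z)=1+z
  (e.g. R(-1.1)=-0.10000, |R|=0.10000)

Solve |R(x)|<1 on ℝ⁻.
x=-1.1: |R|=0.1000
|R(-2.14)|=1.1400 |R(-1.33)|=0.3300 |R(-0.55)|=0.4500
Bisect:
  x_lo=-2.3311 |R|=1.3311  x_hi=-0.1433 |R|=0.8567
  mid=-1.23720 |R|=0.23720 →hi
  mid=-1.78416 |R|=0.78416 →hi
  mid=-2.05764 |R|=1.05764 →lo
  mid=-1.92090 |R|=0.92090 →hi
  mid=-1.98927 |R|=0.98927 →hi
  mid=-2.02345 |R|=1.02345 →lo
  mid=-2.00636 |R|=1.00636 →lo
  mid=-1.99781 |R|=0.99781 →hi
  ...
  [-2.00008,-1.99995] ⇒ x*=-2.0000
Interval (-2.0000, 0).

z∈(-2.0000,0).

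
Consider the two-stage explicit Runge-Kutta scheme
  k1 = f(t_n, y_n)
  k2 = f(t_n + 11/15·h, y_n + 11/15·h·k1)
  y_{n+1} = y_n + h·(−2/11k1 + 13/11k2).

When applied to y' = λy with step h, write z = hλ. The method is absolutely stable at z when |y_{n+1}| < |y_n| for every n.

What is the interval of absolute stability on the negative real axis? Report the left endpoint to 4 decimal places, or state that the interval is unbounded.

Set f=λy, z=hλ:
  k1=λy_n ⇒ h·k1=z·y_n;  k2=λ(1+11/15z)y_n ⇒ h·k2=z(1+11/15z)y_n
  y_{n+1}/y_n = 1 − 2/11z + 13/11z(1+11/15z) = 1 + z + 13/15z²
  so R(z) = 1 + z + 13/15z².

Need |R(x)|<1, x<0.
x=-1.7: |R|=1.8047
R=1: x+13/15x²=0 ⇒ x=−15/13=-1.1538; min R=1−1/(4·13/15)=0.7115>−1
Confirm numerically:
  x=-0.720: |R|=0.72928 <1
  x=-0.608: |R|=0.71238 <1
  x=-0.517: |R|=0.71465 <1
  x=-1.592: |R|=1.60454 >1
  x=-1.283: |R|=1.14361 >1
So |R|<1 on (-1.1538, 0).

z∈(-1.1538,0).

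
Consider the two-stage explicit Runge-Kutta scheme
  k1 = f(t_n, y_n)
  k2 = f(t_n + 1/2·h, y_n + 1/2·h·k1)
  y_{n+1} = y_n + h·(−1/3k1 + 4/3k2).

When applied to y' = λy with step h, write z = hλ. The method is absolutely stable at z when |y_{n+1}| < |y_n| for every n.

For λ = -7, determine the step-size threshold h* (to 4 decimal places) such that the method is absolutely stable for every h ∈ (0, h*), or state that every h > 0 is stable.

Set f=λy, z=hλ:
  k1=λy_n ⇒ h·k1=z·y_n;  k2=λ(1+1/2z)y_n ⇒ h·k2=z(1+1/2z)y_n
  y_{n+1}/y_n = 1 − 1/3z + 4/3z(1+1/2z) = 1 + z + 2/3z²
  so R(z) = 1 + z + 2/3z².

Boundary: |R(x)|=1, x<0.
x=-0.6: |R|=0.6400
R=1: x+2/3x²=0 ⇒ x=−3/2=-1.5000; min R=1−1/(4·2/3)=0.6250>−1
Confirm numerically:
  x=-1.394: |R|=0.90149 <1
  x=-1.340: |R|=0.85707 <1
  x=-1.041: |R|=0.68145 <1
  x=-0.884: |R|=0.63697 <1
  x=-1.966: |R|=1.61077 >1
  x=-1.639: |R|=1.15188 >1
Interval (-1.5000, 0).

(-1.5000,0); λ=-7 ⇒ h* = (3/2)/7 = 0.2143.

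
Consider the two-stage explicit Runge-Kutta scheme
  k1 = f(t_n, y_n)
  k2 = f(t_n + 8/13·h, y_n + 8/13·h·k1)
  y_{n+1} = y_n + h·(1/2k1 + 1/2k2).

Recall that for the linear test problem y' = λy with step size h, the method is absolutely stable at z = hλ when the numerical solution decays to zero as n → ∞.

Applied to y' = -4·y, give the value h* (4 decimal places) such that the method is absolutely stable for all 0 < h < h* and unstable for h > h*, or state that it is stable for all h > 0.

Set f=λy, z=hλ:
  k1=λy_n ⇒ h·k1=z·y_n;  k2=λ(1+8/13z)y_n ⇒ h·k2=z(1+8/13z)y_n
  y_{n+1}/y_n = 1 + 1/2z + 1/2z(1+8/13z) = 1 + z + 4/13z²
  ⇒ R(z) = 1 + z + 4/13z².

Find x<0 with |R(x)|<1.
x=-1.73: |R|=0.1909
R=1: x+4/13x²=0 ⇒ x=−13/4=-3.2500; min R=1−1/(4·4/13)=0.1875>−1
Confirm numerically:
  x=-2.451: |R|=0.39743 <1
  x=-1.712: |R|=0.18983 <1
  x=-1.633: |R|=0.18752 <1
  x=-3.812: |R|=1.65918 >1
  x=-3.677: |R|=1.48310 >1
  x=-3.396: |R|=1.15256 >1
Interval (-3.2500, 0).

(-3.2500,0); λ=-4 ⇒ h* = (13/4)/4 = 0.8125.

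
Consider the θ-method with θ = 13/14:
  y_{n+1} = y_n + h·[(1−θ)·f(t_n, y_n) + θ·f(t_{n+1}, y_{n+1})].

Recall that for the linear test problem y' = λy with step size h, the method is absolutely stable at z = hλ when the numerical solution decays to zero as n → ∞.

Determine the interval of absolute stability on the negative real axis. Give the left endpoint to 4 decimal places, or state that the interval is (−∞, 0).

With y'=λy (z=hλ):
  y_{n+1} = y_n + z·[1/14·y_n + 13/14·y_{n+1}] ⇒ (1 − 13/14z)y_{n+1} = (1 + 1/14z)y_n
  R(z) = (1 + 1/14z)/(1 − 13/14z).

Solve |R(x)|<1 on ℝ⁻.
x=-0.86: |R|=0.5218
x=-2: |R|=0.3000
x=-10: |R|=0.0278
x=-100: |R|=0.0654
θ=13/14≥1/2 ⇒ |1+1/14x|<|1−13/14x| ∀x<0 ⇒ interval (−∞,0).

(−∞, 0) — no finite endpoint.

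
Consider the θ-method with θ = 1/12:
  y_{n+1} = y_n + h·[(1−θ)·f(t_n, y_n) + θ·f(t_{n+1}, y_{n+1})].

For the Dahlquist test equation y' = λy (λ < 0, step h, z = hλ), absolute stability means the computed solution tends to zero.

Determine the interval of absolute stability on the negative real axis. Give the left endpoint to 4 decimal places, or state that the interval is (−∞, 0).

With y'=λy (z=hλ):
  y_{n+1} = y_n + z·[11/12·y_n + 1/12·y_{n+1}] ⇒ (1 − 1/12z)y_{n+1} = (1 + 11/12z)y_n
  ⇒ R(z) = (1 + 11/12z)/(1 − 1/12z).

Find x<0 with |R(x)|<1.
x=-0.76: |R|=0.2853
R=−1: 1+11/12x = −1+1/12x ⇒ -5/6x=2 ⇒ x=2/(-5/6)=-2.4000
Confirm numerically:
  x=-1.874: |R|=0.62087 <1
  x=-1.287: |R|=0.16234 <1
  x=-1.274: |R|=0.15173 <1
  x=-1.036: |R|=0.04633 <1
  x=-2.807: |R|=1.27487 >1
  x=-2.523: |R|=1.08469 >1
Stable set (-2.4000, 0).

z∈(-2.4000,0).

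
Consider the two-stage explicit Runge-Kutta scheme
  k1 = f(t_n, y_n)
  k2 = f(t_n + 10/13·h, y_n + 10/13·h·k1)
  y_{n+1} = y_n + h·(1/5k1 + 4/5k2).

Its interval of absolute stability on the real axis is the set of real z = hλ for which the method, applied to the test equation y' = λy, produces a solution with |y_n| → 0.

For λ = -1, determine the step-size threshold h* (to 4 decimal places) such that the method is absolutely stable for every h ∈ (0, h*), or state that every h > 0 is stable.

Set f=λy, z=hλ:
  k1=λy_n ⇒ h·k1=z·y_n;  k2=λ(1+10/13z)y_n ⇒ h·k2=z(1+10/13z)y_n
  y_{n+1}/y_n = 1 + 1/5z + 4/5z(1+10/13z) = 1 + z + 8/13z²
  ⇒ R(z) = 1 + z + 8/13z².

Solve |R(x)|<1 on ℝ⁻.
x=-1.65: |R|=1.0254
R=1: x+8/13x²=0 ⇒ x=−13/8=-1.6250; min R=1−1/(4·8/13)=0.5938>−1
Confirm numerically:
  x=-1.462: |R|=0.85335 <1
  x=-1.383: |R|=0.79404 <1
  x=-0.859: |R|=0.59508 <1
  x=-1.887: |R|=1.30424 >1
  x=-1.794: |R|=1.18658 >1
  x=-1.668: |R|=1.04414 >1
So |R|<1 on (-1.6250, 0).

(-1.6250,0); λ=-1 ⇒ h* = (13/8)/1 = 1.6250.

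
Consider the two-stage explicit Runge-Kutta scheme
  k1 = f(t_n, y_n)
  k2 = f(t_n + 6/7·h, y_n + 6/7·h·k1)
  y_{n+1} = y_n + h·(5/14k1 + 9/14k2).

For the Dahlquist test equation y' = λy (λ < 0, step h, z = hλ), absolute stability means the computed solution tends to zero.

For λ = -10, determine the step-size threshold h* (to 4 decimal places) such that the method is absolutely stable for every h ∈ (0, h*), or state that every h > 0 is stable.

On y'=λy, z=hλ:
  k1=λy_n ⇒ h·k1=z·y_n;  k2=λ(1+6/7z)y_n ⇒ h·k2=z(1+6/7z)y_n
  y_{n+1}/y_n = 1 + 5/14z + 9/14z(1+6/7z) = 1 + z + 27/49z²
  so R(z) = 1 + z + 27/49z².

Find x<0 with |R(x)|<1.
x=-1.28: |R|=0.6228
R=1: x+27/49x²=0 ⇒ x=−49/27=-1.8148; min R=1−1/(4·27/49)=0.5463>−1
Confirm numerically:
  x=-1.604: |R|=0.81367 <1
  x=-1.588: |R|=0.80153 <1
  x=-1.229: |R|=0.60328 <1
  x=-0.919: |R|=0.54637 <1
  x=-2.358: |R|=1.70576 >1
  x=-2.341: |R|=1.67875 >1
  x=-2.097: |R|=1.32606 >1
Stable set (-1.8148, 0).

(-1.8148,0); λ=-10 ⇒ h* = (49/27)/10 = 0.1815.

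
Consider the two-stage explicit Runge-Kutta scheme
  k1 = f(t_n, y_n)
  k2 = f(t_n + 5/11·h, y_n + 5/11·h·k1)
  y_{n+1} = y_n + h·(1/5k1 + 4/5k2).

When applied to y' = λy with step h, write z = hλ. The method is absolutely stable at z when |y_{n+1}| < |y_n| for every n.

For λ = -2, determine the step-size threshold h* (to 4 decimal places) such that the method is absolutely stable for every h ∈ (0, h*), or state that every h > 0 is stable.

(-2.7500,0); λ=-2 ⇒ h* = (11/4)/2 = 1.3750.

With y'=λy (z=hλ):
  k1=λy_n ⇒ h·k1=z·y_n;  k2=λ(1+5/11z)y_n ⇒ h·k2=z(1+5/11z)y_n
  y_{n+1}/y_n = 1 + 1/5z + 4/5z(1+5/11z) = 1 + z + 4/11z²
  ⇒ R(z) = 1 + z + 4/11z².

Solve |R(x)|<1 on ℝ⁻.
x=-0.44: |R|=0.6304
R=1: x+4/11x²=0 ⇒ x=−11/4=-2.7500; min R=1−1/(4·4/11)=0.3125>−1
Confirm numerically:
  x=-2.123: |R|=0.51596 <1
  x=-1.905: |R|=0.41465 <1
  x=-1.809: |R|=0.38099 <1
  x=-1.147: |R|=0.33140 <1
  x=-3.348: |R|=1.72804 >1
  x=-3.147: |R|=1.45431 >1
So |R|<1 on (-2.7500, 0).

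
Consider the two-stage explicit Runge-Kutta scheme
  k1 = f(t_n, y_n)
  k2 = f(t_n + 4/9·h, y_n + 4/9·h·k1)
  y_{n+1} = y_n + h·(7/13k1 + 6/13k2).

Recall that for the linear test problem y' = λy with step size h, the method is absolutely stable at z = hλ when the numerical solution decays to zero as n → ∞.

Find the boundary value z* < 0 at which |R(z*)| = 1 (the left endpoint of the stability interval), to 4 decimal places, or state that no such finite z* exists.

z* = -4.8750.

With y'=λy (z=hλ):
  k1=λy_n ⇒ h·k1=z·y_n;  k2=λ(1+4/9z)y_n ⇒ h·k2=z(1+4/9z)y_n
  y_{n+1}/y_n = 1 + 7/13z + 6/13z(1+4/9z) = 1 + z + 8/39z²
  ⇒ R(z) = 1 + z + 8/39z².

Need |R(x)|<1, x<0.
x=-1.53: |R|=0.0498
R=1: x+8/39x²=0 ⇒ x=−39/8=-4.8750; min R=1−1/(4·8/39)=-0.2188>−1
Confirm numerically:
  x=-4.413: |R|=0.58178 <1
  x=-3.385: |R|=0.03459 <1
  x=-3.381: |R|=0.03615 <1
  x=-5.050: |R|=1.18128 >1
  x=-4.953: |R|=1.07925 >1
Interval (-4.8750, 0).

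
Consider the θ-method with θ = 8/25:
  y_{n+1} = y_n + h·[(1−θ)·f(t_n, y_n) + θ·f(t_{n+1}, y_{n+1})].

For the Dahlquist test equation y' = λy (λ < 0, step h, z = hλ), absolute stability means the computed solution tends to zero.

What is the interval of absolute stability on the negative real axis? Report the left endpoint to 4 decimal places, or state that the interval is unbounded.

Test eqn y'=λy, z=hλ:
  y_{n+1} = y_n + z·[17/25·y_n + 8/25·y_{n+1}] ⇒ (1 − 8/25z)y_{n+1} = (1 + 17/25z)y_n
  so R(z) = (1 + 17/25z)/(1 − 8/25z).

Solve |R(x)|<1 on ℝ⁻.
x=-0.59: |R|=0.5037
R=−1: 1+17/25x = −1+8/25x ⇒ -9/25x=2 ⇒ x=2/(-9/25)=-5.5556
Confirm numerically:
  x=-3.880: |R|=0.73091 <1
  x=-3.687: |R|=0.69141 <1
  x=-3.320: |R|=0.60978 <1
  x=-2.648: |R|=0.43340 <1
  x=-6.154: |R|=1.07256 >1
  x=-5.880: |R|=1.04053 >1
Interval (-5.5556, 0).

(-5.5556, 0).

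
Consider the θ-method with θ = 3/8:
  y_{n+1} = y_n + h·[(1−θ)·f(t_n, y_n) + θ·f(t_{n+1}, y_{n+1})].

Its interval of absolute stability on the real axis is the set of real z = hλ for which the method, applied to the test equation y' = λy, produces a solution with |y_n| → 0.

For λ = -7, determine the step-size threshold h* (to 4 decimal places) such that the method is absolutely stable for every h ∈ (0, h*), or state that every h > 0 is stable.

On y'=λy, z=hλ:
  y_{n+1} = y_n + z·[5/8·y_n + 3/8·y_{n+1}] ⇒ (1 − 3/8z)y_{n+1} = (1 + 5/8z)y_n
  ⇒ R(z) = (1 + 5/8z)/(1 − 3/8z).

Find x<0 with |R(x)|<1.
x=-0.41: |R|=0.6446
R=−1: 1+5/8x = −1+3/8x ⇒ -1/4x=2 ⇒ x=2/(-1/4)=-8.0000
Confirm numerically:
  x=-7.104: |R|=0.93886 <1
  x=-6.750: |R|=0.91150 <1
  x=-5.616: |R|=0.80811 <1
  x=-8.330: |R|=1.02001 >1
  x=-8.178: |R|=1.01094 >1
Stable set (-8.0000, 0).

(-8.0000,0); λ=-7 ⇒ h* = (8)/7 = 1.1429.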